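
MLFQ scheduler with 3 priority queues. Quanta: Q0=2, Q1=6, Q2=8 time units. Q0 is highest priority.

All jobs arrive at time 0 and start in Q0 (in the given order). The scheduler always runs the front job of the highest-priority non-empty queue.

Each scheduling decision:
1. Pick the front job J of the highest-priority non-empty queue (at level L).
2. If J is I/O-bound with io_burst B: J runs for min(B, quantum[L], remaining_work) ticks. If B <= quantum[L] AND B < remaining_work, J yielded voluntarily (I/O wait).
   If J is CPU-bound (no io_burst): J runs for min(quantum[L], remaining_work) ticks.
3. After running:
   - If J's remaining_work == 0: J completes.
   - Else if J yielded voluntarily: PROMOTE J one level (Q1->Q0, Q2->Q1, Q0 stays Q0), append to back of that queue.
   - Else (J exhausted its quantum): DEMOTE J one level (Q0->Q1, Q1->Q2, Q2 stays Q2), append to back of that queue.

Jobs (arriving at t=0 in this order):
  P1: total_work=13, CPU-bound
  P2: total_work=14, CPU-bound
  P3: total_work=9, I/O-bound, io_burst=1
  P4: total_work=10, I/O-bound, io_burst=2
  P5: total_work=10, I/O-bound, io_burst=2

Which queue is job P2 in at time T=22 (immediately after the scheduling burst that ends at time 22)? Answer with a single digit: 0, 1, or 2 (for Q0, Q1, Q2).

t=0-2: P1@Q0 runs 2, rem=11, quantum used, demote→Q1. Q0=[P2,P3,P4,P5] Q1=[P1] Q2=[]
t=2-4: P2@Q0 runs 2, rem=12, quantum used, demote→Q1. Q0=[P3,P4,P5] Q1=[P1,P2] Q2=[]
t=4-5: P3@Q0 runs 1, rem=8, I/O yield, promote→Q0. Q0=[P4,P5,P3] Q1=[P1,P2] Q2=[]
t=5-7: P4@Q0 runs 2, rem=8, I/O yield, promote→Q0. Q0=[P5,P3,P4] Q1=[P1,P2] Q2=[]
t=7-9: P5@Q0 runs 2, rem=8, I/O yield, promote→Q0. Q0=[P3,P4,P5] Q1=[P1,P2] Q2=[]
t=9-10: P3@Q0 runs 1, rem=7, I/O yield, promote→Q0. Q0=[P4,P5,P3] Q1=[P1,P2] Q2=[]
t=10-12: P4@Q0 runs 2, rem=6, I/O yield, promote→Q0. Q0=[P5,P3,P4] Q1=[P1,P2] Q2=[]
t=12-14: P5@Q0 runs 2, rem=6, I/O yield, promote→Q0. Q0=[P3,P4,P5] Q1=[P1,P2] Q2=[]
t=14-15: P3@Q0 runs 1, rem=6, I/O yield, promote→Q0. Q0=[P4,P5,P3] Q1=[P1,P2] Q2=[]
t=15-17: P4@Q0 runs 2, rem=4, I/O yield, promote→Q0. Q0=[P5,P3,P4] Q1=[P1,P2] Q2=[]
t=17-19: P5@Q0 runs 2, rem=4, I/O yield, promote→Q0. Q0=[P3,P4,P5] Q1=[P1,P2] Q2=[]
t=19-20: P3@Q0 runs 1, rem=5, I/O yield, promote→Q0. Q0=[P4,P5,P3] Q1=[P1,P2] Q2=[]
t=20-22: P4@Q0 runs 2, rem=2, I/O yield, promote→Q0. Q0=[P5,P3,P4] Q1=[P1,P2] Q2=[]
t=22-24: P5@Q0 runs 2, rem=2, I/O yield, promote→Q0. Q0=[P3,P4,P5] Q1=[P1,P2] Q2=[]
t=24-25: P3@Q0 runs 1, rem=4, I/O yield, promote→Q0. Q0=[P4,P5,P3] Q1=[P1,P2] Q2=[]
t=25-27: P4@Q0 runs 2, rem=0, completes. Q0=[P5,P3] Q1=[P1,P2] Q2=[]
t=27-29: P5@Q0 runs 2, rem=0, completes. Q0=[P3] Q1=[P1,P2] Q2=[]
t=29-30: P3@Q0 runs 1, rem=3, I/O yield, promote→Q0. Q0=[P3] Q1=[P1,P2] Q2=[]
t=30-31: P3@Q0 runs 1, rem=2, I/O yield, promote→Q0. Q0=[P3] Q1=[P1,P2] Q2=[]
t=31-32: P3@Q0 runs 1, rem=1, I/O yield, promote→Q0. Q0=[P3] Q1=[P1,P2] Q2=[]
t=32-33: P3@Q0 runs 1, rem=0, completes. Q0=[] Q1=[P1,P2] Q2=[]
t=33-39: P1@Q1 runs 6, rem=5, quantum used, demote→Q2. Q0=[] Q1=[P2] Q2=[P1]
t=39-45: P2@Q1 runs 6, rem=6, quantum used, demote→Q2. Q0=[] Q1=[] Q2=[P1,P2]
t=45-50: P1@Q2 runs 5, rem=0, completes. Q0=[] Q1=[] Q2=[P2]
t=50-56: P2@Q2 runs 6, rem=0, completes. Q0=[] Q1=[] Q2=[]

Answer: 1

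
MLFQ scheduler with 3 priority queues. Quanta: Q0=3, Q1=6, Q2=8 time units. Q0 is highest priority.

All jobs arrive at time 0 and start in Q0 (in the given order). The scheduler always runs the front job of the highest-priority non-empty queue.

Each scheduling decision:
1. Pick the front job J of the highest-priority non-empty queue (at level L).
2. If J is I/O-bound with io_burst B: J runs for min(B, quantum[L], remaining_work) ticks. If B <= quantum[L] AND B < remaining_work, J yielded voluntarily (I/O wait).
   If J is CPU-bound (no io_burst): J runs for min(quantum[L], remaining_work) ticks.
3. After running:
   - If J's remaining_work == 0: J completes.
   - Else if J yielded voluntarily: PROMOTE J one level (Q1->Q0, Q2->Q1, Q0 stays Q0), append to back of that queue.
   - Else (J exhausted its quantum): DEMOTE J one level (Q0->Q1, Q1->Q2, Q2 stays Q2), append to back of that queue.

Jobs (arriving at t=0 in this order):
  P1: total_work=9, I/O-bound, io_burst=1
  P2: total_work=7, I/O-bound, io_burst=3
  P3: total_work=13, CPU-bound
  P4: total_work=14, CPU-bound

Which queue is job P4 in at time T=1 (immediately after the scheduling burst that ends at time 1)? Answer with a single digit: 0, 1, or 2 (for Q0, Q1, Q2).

Answer: 0

Derivation:
t=0-1: P1@Q0 runs 1, rem=8, I/O yield, promote→Q0. Q0=[P2,P3,P4,P1] Q1=[] Q2=[]
t=1-4: P2@Q0 runs 3, rem=4, I/O yield, promote→Q0. Q0=[P3,P4,P1,P2] Q1=[] Q2=[]
t=4-7: P3@Q0 runs 3, rem=10, quantum used, demote→Q1. Q0=[P4,P1,P2] Q1=[P3] Q2=[]
t=7-10: P4@Q0 runs 3, rem=11, quantum used, demote→Q1. Q0=[P1,P2] Q1=[P3,P4] Q2=[]
t=10-11: P1@Q0 runs 1, rem=7, I/O yield, promote→Q0. Q0=[P2,P1] Q1=[P3,P4] Q2=[]
t=11-14: P2@Q0 runs 3, rem=1, I/O yield, promote→Q0. Q0=[P1,P2] Q1=[P3,P4] Q2=[]
t=14-15: P1@Q0 runs 1, rem=6, I/O yield, promote→Q0. Q0=[P2,P1] Q1=[P3,P4] Q2=[]
t=15-16: P2@Q0 runs 1, rem=0, completes. Q0=[P1] Q1=[P3,P4] Q2=[]
t=16-17: P1@Q0 runs 1, rem=5, I/O yield, promote→Q0. Q0=[P1] Q1=[P3,P4] Q2=[]
t=17-18: P1@Q0 runs 1, rem=4, I/O yield, promote→Q0. Q0=[P1] Q1=[P3,P4] Q2=[]
t=18-19: P1@Q0 runs 1, rem=3, I/O yield, promote→Q0. Q0=[P1] Q1=[P3,P4] Q2=[]
t=19-20: P1@Q0 runs 1, rem=2, I/O yield, promote→Q0. Q0=[P1] Q1=[P3,P4] Q2=[]
t=20-21: P1@Q0 runs 1, rem=1, I/O yield, promote→Q0. Q0=[P1] Q1=[P3,P4] Q2=[]
t=21-22: P1@Q0 runs 1, rem=0, completes. Q0=[] Q1=[P3,P4] Q2=[]
t=22-28: P3@Q1 runs 6, rem=4, quantum used, demote→Q2. Q0=[] Q1=[P4] Q2=[P3]
t=28-34: P4@Q1 runs 6, rem=5, quantum used, demote→Q2. Q0=[] Q1=[] Q2=[P3,P4]
t=34-38: P3@Q2 runs 4, rem=0, completes. Q0=[] Q1=[] Q2=[P4]
t=38-43: P4@Q2 runs 5, rem=0, completes. Q0=[] Q1=[] Q2=[]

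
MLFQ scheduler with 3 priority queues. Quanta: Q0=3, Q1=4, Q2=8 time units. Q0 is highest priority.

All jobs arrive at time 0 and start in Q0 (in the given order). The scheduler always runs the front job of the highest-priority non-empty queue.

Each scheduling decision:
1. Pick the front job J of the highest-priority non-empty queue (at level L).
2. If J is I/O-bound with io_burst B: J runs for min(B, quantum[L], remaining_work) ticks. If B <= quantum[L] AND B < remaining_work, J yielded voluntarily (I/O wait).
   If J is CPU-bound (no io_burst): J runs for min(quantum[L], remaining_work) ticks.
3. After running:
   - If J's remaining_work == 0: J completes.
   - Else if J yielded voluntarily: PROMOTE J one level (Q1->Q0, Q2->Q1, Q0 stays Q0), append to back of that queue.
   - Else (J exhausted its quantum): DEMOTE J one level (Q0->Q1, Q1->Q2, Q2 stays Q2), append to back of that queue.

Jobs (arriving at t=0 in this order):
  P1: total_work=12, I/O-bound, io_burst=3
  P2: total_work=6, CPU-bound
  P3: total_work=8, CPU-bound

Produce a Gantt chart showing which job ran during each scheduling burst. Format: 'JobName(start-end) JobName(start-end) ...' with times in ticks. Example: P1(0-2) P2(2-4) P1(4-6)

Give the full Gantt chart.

Answer: P1(0-3) P2(3-6) P3(6-9) P1(9-12) P1(12-15) P1(15-18) P2(18-21) P3(21-25) P3(25-26)

Derivation:
t=0-3: P1@Q0 runs 3, rem=9, I/O yield, promote→Q0. Q0=[P2,P3,P1] Q1=[] Q2=[]
t=3-6: P2@Q0 runs 3, rem=3, quantum used, demote→Q1. Q0=[P3,P1] Q1=[P2] Q2=[]
t=6-9: P3@Q0 runs 3, rem=5, quantum used, demote→Q1. Q0=[P1] Q1=[P2,P3] Q2=[]
t=9-12: P1@Q0 runs 3, rem=6, I/O yield, promote→Q0. Q0=[P1] Q1=[P2,P3] Q2=[]
t=12-15: P1@Q0 runs 3, rem=3, I/O yield, promote→Q0. Q0=[P1] Q1=[P2,P3] Q2=[]
t=15-18: P1@Q0 runs 3, rem=0, completes. Q0=[] Q1=[P2,P3] Q2=[]
t=18-21: P2@Q1 runs 3, rem=0, completes. Q0=[] Q1=[P3] Q2=[]
t=21-25: P3@Q1 runs 4, rem=1, quantum used, demote→Q2. Q0=[] Q1=[] Q2=[P3]
t=25-26: P3@Q2 runs 1, rem=0, completes. Q0=[] Q1=[] Q2=[]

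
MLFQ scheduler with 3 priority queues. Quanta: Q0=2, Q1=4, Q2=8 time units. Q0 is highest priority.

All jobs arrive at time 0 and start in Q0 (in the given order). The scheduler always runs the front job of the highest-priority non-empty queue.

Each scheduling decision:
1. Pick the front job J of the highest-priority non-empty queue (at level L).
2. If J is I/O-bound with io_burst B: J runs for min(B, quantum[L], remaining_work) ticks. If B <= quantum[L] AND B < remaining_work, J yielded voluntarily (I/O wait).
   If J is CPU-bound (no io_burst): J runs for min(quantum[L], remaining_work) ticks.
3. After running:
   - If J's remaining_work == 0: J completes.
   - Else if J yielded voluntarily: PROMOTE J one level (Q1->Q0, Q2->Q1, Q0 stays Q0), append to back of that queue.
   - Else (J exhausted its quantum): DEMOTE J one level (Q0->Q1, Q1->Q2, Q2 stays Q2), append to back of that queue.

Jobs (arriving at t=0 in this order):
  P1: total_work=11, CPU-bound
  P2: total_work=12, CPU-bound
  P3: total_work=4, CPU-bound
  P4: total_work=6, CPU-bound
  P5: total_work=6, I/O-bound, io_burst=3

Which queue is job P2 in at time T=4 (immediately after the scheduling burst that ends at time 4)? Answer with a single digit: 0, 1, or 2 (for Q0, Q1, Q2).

Answer: 1

Derivation:
t=0-2: P1@Q0 runs 2, rem=9, quantum used, demote→Q1. Q0=[P2,P3,P4,P5] Q1=[P1] Q2=[]
t=2-4: P2@Q0 runs 2, rem=10, quantum used, demote→Q1. Q0=[P3,P4,P5] Q1=[P1,P2] Q2=[]
t=4-6: P3@Q0 runs 2, rem=2, quantum used, demote→Q1. Q0=[P4,P5] Q1=[P1,P2,P3] Q2=[]
t=6-8: P4@Q0 runs 2, rem=4, quantum used, demote→Q1. Q0=[P5] Q1=[P1,P2,P3,P4] Q2=[]
t=8-10: P5@Q0 runs 2, rem=4, quantum used, demote→Q1. Q0=[] Q1=[P1,P2,P3,P4,P5] Q2=[]
t=10-14: P1@Q1 runs 4, rem=5, quantum used, demote→Q2. Q0=[] Q1=[P2,P3,P4,P5] Q2=[P1]
t=14-18: P2@Q1 runs 4, rem=6, quantum used, demote→Q2. Q0=[] Q1=[P3,P4,P5] Q2=[P1,P2]
t=18-20: P3@Q1 runs 2, rem=0, completes. Q0=[] Q1=[P4,P5] Q2=[P1,P2]
t=20-24: P4@Q1 runs 4, rem=0, completes. Q0=[] Q1=[P5] Q2=[P1,P2]
t=24-27: P5@Q1 runs 3, rem=1, I/O yield, promote→Q0. Q0=[P5] Q1=[] Q2=[P1,P2]
t=27-28: P5@Q0 runs 1, rem=0, completes. Q0=[] Q1=[] Q2=[P1,P2]
t=28-33: P1@Q2 runs 5, rem=0, completes. Q0=[] Q1=[] Q2=[P2]
t=33-39: P2@Q2 runs 6, rem=0, completes. Q0=[] Q1=[] Q2=[]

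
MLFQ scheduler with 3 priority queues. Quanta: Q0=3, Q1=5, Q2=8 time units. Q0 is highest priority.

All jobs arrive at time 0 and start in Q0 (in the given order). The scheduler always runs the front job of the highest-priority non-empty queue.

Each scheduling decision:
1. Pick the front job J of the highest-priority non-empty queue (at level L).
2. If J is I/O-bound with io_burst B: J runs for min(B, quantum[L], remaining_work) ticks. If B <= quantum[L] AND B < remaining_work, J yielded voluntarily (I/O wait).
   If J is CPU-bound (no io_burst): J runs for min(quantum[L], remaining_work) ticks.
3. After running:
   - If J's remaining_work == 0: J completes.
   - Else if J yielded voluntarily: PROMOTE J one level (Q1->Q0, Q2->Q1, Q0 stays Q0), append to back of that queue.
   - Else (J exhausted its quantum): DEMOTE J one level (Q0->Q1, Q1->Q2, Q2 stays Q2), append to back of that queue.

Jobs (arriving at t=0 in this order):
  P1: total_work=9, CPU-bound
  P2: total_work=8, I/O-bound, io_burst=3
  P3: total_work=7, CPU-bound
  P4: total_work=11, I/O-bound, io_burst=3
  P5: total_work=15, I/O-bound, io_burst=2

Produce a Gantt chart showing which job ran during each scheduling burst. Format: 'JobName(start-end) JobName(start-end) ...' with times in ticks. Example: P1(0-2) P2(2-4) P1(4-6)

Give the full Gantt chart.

Answer: P1(0-3) P2(3-6) P3(6-9) P4(9-12) P5(12-14) P2(14-17) P4(17-20) P5(20-22) P2(22-24) P4(24-27) P5(27-29) P4(29-31) P5(31-33) P5(33-35) P5(35-37) P5(37-39) P5(39-40) P1(40-45) P3(45-49) P1(49-50)

Derivation:
t=0-3: P1@Q0 runs 3, rem=6, quantum used, demote→Q1. Q0=[P2,P3,P4,P5] Q1=[P1] Q2=[]
t=3-6: P2@Q0 runs 3, rem=5, I/O yield, promote→Q0. Q0=[P3,P4,P5,P2] Q1=[P1] Q2=[]
t=6-9: P3@Q0 runs 3, rem=4, quantum used, demote→Q1. Q0=[P4,P5,P2] Q1=[P1,P3] Q2=[]
t=9-12: P4@Q0 runs 3, rem=8, I/O yield, promote→Q0. Q0=[P5,P2,P4] Q1=[P1,P3] Q2=[]
t=12-14: P5@Q0 runs 2, rem=13, I/O yield, promote→Q0. Q0=[P2,P4,P5] Q1=[P1,P3] Q2=[]
t=14-17: P2@Q0 runs 3, rem=2, I/O yield, promote→Q0. Q0=[P4,P5,P2] Q1=[P1,P3] Q2=[]
t=17-20: P4@Q0 runs 3, rem=5, I/O yield, promote→Q0. Q0=[P5,P2,P4] Q1=[P1,P3] Q2=[]
t=20-22: P5@Q0 runs 2, rem=11, I/O yield, promote→Q0. Q0=[P2,P4,P5] Q1=[P1,P3] Q2=[]
t=22-24: P2@Q0 runs 2, rem=0, completes. Q0=[P4,P5] Q1=[P1,P3] Q2=[]
t=24-27: P4@Q0 runs 3, rem=2, I/O yield, promote→Q0. Q0=[P5,P4] Q1=[P1,P3] Q2=[]
t=27-29: P5@Q0 runs 2, rem=9, I/O yield, promote→Q0. Q0=[P4,P5] Q1=[P1,P3] Q2=[]
t=29-31: P4@Q0 runs 2, rem=0, completes. Q0=[P5] Q1=[P1,P3] Q2=[]
t=31-33: P5@Q0 runs 2, rem=7, I/O yield, promote→Q0. Q0=[P5] Q1=[P1,P3] Q2=[]
t=33-35: P5@Q0 runs 2, rem=5, I/O yield, promote→Q0. Q0=[P5] Q1=[P1,P3] Q2=[]
t=35-37: P5@Q0 runs 2, rem=3, I/O yield, promote→Q0. Q0=[P5] Q1=[P1,P3] Q2=[]
t=37-39: P5@Q0 runs 2, rem=1, I/O yield, promote→Q0. Q0=[P5] Q1=[P1,P3] Q2=[]
t=39-40: P5@Q0 runs 1, rem=0, completes. Q0=[] Q1=[P1,P3] Q2=[]
t=40-45: P1@Q1 runs 5, rem=1, quantum used, demote→Q2. Q0=[] Q1=[P3] Q2=[P1]
t=45-49: P3@Q1 runs 4, rem=0, completes. Q0=[] Q1=[] Q2=[P1]
t=49-50: P1@Q2 runs 1, rem=0, completes. Q0=[] Q1=[] Q2=[]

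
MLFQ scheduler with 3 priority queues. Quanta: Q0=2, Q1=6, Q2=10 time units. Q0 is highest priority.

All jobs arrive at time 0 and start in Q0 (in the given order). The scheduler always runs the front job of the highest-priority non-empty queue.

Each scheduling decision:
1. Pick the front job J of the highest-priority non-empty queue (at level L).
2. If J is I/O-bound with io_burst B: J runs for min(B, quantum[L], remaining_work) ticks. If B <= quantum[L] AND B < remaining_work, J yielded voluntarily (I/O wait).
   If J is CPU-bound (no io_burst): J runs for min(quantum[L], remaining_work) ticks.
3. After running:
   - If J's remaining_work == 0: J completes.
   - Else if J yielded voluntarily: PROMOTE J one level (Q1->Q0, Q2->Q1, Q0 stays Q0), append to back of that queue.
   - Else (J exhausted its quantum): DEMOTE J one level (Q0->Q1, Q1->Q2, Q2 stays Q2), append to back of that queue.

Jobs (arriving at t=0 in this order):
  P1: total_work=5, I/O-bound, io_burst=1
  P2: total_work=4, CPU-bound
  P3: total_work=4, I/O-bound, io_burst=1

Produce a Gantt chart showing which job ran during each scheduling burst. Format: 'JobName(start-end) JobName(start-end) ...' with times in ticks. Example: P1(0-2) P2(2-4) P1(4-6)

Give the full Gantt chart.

Answer: P1(0-1) P2(1-3) P3(3-4) P1(4-5) P3(5-6) P1(6-7) P3(7-8) P1(8-9) P3(9-10) P1(10-11) P2(11-13)

Derivation:
t=0-1: P1@Q0 runs 1, rem=4, I/O yield, promote→Q0. Q0=[P2,P3,P1] Q1=[] Q2=[]
t=1-3: P2@Q0 runs 2, rem=2, quantum used, demote→Q1. Q0=[P3,P1] Q1=[P2] Q2=[]
t=3-4: P3@Q0 runs 1, rem=3, I/O yield, promote→Q0. Q0=[P1,P3] Q1=[P2] Q2=[]
t=4-5: P1@Q0 runs 1, rem=3, I/O yield, promote→Q0. Q0=[P3,P1] Q1=[P2] Q2=[]
t=5-6: P3@Q0 runs 1, rem=2, I/O yield, promote→Q0. Q0=[P1,P3] Q1=[P2] Q2=[]
t=6-7: P1@Q0 runs 1, rem=2, I/O yield, promote→Q0. Q0=[P3,P1] Q1=[P2] Q2=[]
t=7-8: P3@Q0 runs 1, rem=1, I/O yield, promote→Q0. Q0=[P1,P3] Q1=[P2] Q2=[]
t=8-9: P1@Q0 runs 1, rem=1, I/O yield, promote→Q0. Q0=[P3,P1] Q1=[P2] Q2=[]
t=9-10: P3@Q0 runs 1, rem=0, completes. Q0=[P1] Q1=[P2] Q2=[]
t=10-11: P1@Q0 runs 1, rem=0, completes. Q0=[] Q1=[P2] Q2=[]
t=11-13: P2@Q1 runs 2, rem=0, completes. Q0=[] Q1=[] Q2=[]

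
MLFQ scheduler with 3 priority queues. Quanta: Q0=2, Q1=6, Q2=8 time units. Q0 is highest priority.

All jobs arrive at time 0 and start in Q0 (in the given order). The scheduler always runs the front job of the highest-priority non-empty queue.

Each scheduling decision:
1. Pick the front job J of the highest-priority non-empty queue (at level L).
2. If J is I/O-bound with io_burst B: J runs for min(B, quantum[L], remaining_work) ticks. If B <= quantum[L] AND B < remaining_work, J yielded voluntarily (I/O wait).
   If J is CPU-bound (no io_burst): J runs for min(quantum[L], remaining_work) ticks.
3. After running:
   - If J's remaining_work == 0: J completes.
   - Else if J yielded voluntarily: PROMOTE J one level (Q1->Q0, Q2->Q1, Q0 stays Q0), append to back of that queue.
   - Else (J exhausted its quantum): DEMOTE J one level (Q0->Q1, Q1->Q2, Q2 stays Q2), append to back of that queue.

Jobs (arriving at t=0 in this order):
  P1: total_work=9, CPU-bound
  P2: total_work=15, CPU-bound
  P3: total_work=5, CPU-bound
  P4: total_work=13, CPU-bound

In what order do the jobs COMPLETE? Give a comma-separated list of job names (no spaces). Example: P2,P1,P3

Answer: P3,P1,P2,P4

Derivation:
t=0-2: P1@Q0 runs 2, rem=7, quantum used, demote→Q1. Q0=[P2,P3,P4] Q1=[P1] Q2=[]
t=2-4: P2@Q0 runs 2, rem=13, quantum used, demote→Q1. Q0=[P3,P4] Q1=[P1,P2] Q2=[]
t=4-6: P3@Q0 runs 2, rem=3, quantum used, demote→Q1. Q0=[P4] Q1=[P1,P2,P3] Q2=[]
t=6-8: P4@Q0 runs 2, rem=11, quantum used, demote→Q1. Q0=[] Q1=[P1,P2,P3,P4] Q2=[]
t=8-14: P1@Q1 runs 6, rem=1, quantum used, demote→Q2. Q0=[] Q1=[P2,P3,P4] Q2=[P1]
t=14-20: P2@Q1 runs 6, rem=7, quantum used, demote→Q2. Q0=[] Q1=[P3,P4] Q2=[P1,P2]
t=20-23: P3@Q1 runs 3, rem=0, completes. Q0=[] Q1=[P4] Q2=[P1,P2]
t=23-29: P4@Q1 runs 6, rem=5, quantum used, demote→Q2. Q0=[] Q1=[] Q2=[P1,P2,P4]
t=29-30: P1@Q2 runs 1, rem=0, completes. Q0=[] Q1=[] Q2=[P2,P4]
t=30-37: P2@Q2 runs 7, rem=0, completes. Q0=[] Q1=[] Q2=[P4]
t=37-42: P4@Q2 runs 5, rem=0, completes. Q0=[] Q1=[] Q2=[]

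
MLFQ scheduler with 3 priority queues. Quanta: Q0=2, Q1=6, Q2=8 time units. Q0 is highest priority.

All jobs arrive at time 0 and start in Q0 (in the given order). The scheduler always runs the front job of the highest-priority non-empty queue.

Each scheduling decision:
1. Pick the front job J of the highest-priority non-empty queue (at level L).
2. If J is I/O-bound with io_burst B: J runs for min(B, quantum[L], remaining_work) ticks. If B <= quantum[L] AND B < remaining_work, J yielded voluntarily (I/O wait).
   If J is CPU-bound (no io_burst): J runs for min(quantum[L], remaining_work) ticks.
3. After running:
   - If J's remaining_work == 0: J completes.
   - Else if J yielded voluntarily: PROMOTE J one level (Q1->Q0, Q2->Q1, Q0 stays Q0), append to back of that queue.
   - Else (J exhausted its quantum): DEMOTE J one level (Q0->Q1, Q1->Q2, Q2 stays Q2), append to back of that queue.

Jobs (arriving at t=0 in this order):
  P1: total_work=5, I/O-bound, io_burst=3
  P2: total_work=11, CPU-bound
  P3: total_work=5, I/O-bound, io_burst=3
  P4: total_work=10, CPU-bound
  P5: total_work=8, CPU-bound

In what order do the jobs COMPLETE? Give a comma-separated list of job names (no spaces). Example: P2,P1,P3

Answer: P1,P3,P5,P2,P4

Derivation:
t=0-2: P1@Q0 runs 2, rem=3, quantum used, demote→Q1. Q0=[P2,P3,P4,P5] Q1=[P1] Q2=[]
t=2-4: P2@Q0 runs 2, rem=9, quantum used, demote→Q1. Q0=[P3,P4,P5] Q1=[P1,P2] Q2=[]
t=4-6: P3@Q0 runs 2, rem=3, quantum used, demote→Q1. Q0=[P4,P5] Q1=[P1,P2,P3] Q2=[]
t=6-8: P4@Q0 runs 2, rem=8, quantum used, demote→Q1. Q0=[P5] Q1=[P1,P2,P3,P4] Q2=[]
t=8-10: P5@Q0 runs 2, rem=6, quantum used, demote→Q1. Q0=[] Q1=[P1,P2,P3,P4,P5] Q2=[]
t=10-13: P1@Q1 runs 3, rem=0, completes. Q0=[] Q1=[P2,P3,P4,P5] Q2=[]
t=13-19: P2@Q1 runs 6, rem=3, quantum used, demote→Q2. Q0=[] Q1=[P3,P4,P5] Q2=[P2]
t=19-22: P3@Q1 runs 3, rem=0, completes. Q0=[] Q1=[P4,P5] Q2=[P2]
t=22-28: P4@Q1 runs 6, rem=2, quantum used, demote→Q2. Q0=[] Q1=[P5] Q2=[P2,P4]
t=28-34: P5@Q1 runs 6, rem=0, completes. Q0=[] Q1=[] Q2=[P2,P4]
t=34-37: P2@Q2 runs 3, rem=0, completes. Q0=[] Q1=[] Q2=[P4]
t=37-39: P4@Q2 runs 2, rem=0, completes. Q0=[] Q1=[] Q2=[]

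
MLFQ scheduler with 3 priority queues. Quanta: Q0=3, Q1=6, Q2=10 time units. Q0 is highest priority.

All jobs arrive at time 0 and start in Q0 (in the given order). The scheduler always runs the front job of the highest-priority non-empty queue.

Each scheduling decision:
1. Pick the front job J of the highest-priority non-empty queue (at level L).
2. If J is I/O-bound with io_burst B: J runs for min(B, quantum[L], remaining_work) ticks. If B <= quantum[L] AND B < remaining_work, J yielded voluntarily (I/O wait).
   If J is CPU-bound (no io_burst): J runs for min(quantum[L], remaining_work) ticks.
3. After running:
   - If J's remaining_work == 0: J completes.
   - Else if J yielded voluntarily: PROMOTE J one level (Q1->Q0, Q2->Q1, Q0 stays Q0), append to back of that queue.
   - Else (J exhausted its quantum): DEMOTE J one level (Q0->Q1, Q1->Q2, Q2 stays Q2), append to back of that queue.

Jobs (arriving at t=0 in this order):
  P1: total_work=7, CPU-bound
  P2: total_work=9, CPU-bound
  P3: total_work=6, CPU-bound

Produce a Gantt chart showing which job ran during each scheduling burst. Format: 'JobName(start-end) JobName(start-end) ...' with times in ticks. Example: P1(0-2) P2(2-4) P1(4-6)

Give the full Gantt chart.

Answer: P1(0-3) P2(3-6) P3(6-9) P1(9-13) P2(13-19) P3(19-22)

Derivation:
t=0-3: P1@Q0 runs 3, rem=4, quantum used, demote→Q1. Q0=[P2,P3] Q1=[P1] Q2=[]
t=3-6: P2@Q0 runs 3, rem=6, quantum used, demote→Q1. Q0=[P3] Q1=[P1,P2] Q2=[]
t=6-9: P3@Q0 runs 3, rem=3, quantum used, demote→Q1. Q0=[] Q1=[P1,P2,P3] Q2=[]
t=9-13: P1@Q1 runs 4, rem=0, completes. Q0=[] Q1=[P2,P3] Q2=[]
t=13-19: P2@Q1 runs 6, rem=0, completes. Q0=[] Q1=[P3] Q2=[]
t=19-22: P3@Q1 runs 3, rem=0, completes. Q0=[] Q1=[] Q2=[]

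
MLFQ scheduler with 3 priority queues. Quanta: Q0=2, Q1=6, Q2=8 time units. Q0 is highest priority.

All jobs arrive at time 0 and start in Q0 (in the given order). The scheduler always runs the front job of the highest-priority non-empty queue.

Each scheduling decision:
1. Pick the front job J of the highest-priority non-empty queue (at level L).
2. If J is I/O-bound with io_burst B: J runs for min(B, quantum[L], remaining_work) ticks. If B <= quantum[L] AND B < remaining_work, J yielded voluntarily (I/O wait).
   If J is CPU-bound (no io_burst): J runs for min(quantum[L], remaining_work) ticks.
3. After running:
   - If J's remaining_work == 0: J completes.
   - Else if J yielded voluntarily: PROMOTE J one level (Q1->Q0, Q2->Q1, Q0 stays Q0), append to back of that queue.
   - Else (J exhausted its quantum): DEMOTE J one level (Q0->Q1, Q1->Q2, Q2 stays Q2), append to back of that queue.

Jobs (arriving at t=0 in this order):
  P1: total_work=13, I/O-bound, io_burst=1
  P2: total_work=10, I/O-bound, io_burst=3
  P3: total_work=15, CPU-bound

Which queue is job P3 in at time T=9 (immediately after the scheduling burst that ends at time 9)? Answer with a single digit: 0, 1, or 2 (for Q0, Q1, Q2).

Answer: 1

Derivation:
t=0-1: P1@Q0 runs 1, rem=12, I/O yield, promote→Q0. Q0=[P2,P3,P1] Q1=[] Q2=[]
t=1-3: P2@Q0 runs 2, rem=8, quantum used, demote→Q1. Q0=[P3,P1] Q1=[P2] Q2=[]
t=3-5: P3@Q0 runs 2, rem=13, quantum used, demote→Q1. Q0=[P1] Q1=[P2,P3] Q2=[]
t=5-6: P1@Q0 runs 1, rem=11, I/O yield, promote→Q0. Q0=[P1] Q1=[P2,P3] Q2=[]
t=6-7: P1@Q0 runs 1, rem=10, I/O yield, promote→Q0. Q0=[P1] Q1=[P2,P3] Q2=[]
t=7-8: P1@Q0 runs 1, rem=9, I/O yield, promote→Q0. Q0=[P1] Q1=[P2,P3] Q2=[]
t=8-9: P1@Q0 runs 1, rem=8, I/O yield, promote→Q0. Q0=[P1] Q1=[P2,P3] Q2=[]
t=9-10: P1@Q0 runs 1, rem=7, I/O yield, promote→Q0. Q0=[P1] Q1=[P2,P3] Q2=[]
t=10-11: P1@Q0 runs 1, rem=6, I/O yield, promote→Q0. Q0=[P1] Q1=[P2,P3] Q2=[]
t=11-12: P1@Q0 runs 1, rem=5, I/O yield, promote→Q0. Q0=[P1] Q1=[P2,P3] Q2=[]
t=12-13: P1@Q0 runs 1, rem=4, I/O yield, promote→Q0. Q0=[P1] Q1=[P2,P3] Q2=[]
t=13-14: P1@Q0 runs 1, rem=3, I/O yield, promote→Q0. Q0=[P1] Q1=[P2,P3] Q2=[]
t=14-15: P1@Q0 runs 1, rem=2, I/O yield, promote→Q0. Q0=[P1] Q1=[P2,P3] Q2=[]
t=15-16: P1@Q0 runs 1, rem=1, I/O yield, promote→Q0. Q0=[P1] Q1=[P2,P3] Q2=[]
t=16-17: P1@Q0 runs 1, rem=0, completes. Q0=[] Q1=[P2,P3] Q2=[]
t=17-20: P2@Q1 runs 3, rem=5, I/O yield, promote→Q0. Q0=[P2] Q1=[P3] Q2=[]
t=20-22: P2@Q0 runs 2, rem=3, quantum used, demote→Q1. Q0=[] Q1=[P3,P2] Q2=[]
t=22-28: P3@Q1 runs 6, rem=7, quantum used, demote→Q2. Q0=[] Q1=[P2] Q2=[P3]
t=28-31: P2@Q1 runs 3, rem=0, completes. Q0=[] Q1=[] Q2=[P3]
t=31-38: P3@Q2 runs 7, rem=0, completes. Q0=[] Q1=[] Q2=[]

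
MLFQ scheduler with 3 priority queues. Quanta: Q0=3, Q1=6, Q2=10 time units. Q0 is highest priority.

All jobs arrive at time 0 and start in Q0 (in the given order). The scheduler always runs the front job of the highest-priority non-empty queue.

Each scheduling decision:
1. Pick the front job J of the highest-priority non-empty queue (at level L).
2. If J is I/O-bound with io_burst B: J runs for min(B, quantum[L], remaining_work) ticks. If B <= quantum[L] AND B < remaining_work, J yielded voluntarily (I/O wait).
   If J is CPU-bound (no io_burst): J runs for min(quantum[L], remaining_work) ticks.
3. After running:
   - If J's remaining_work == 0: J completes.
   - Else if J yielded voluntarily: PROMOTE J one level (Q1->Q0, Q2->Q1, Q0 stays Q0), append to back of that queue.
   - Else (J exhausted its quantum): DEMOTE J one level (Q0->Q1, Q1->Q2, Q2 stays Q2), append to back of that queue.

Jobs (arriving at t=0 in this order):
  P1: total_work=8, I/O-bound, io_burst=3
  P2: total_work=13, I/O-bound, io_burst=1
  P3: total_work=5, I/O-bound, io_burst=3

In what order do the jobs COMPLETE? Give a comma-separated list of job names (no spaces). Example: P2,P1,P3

Answer: P3,P1,P2

Derivation:
t=0-3: P1@Q0 runs 3, rem=5, I/O yield, promote→Q0. Q0=[P2,P3,P1] Q1=[] Q2=[]
t=3-4: P2@Q0 runs 1, rem=12, I/O yield, promote→Q0. Q0=[P3,P1,P2] Q1=[] Q2=[]
t=4-7: P3@Q0 runs 3, rem=2, I/O yield, promote→Q0. Q0=[P1,P2,P3] Q1=[] Q2=[]
t=7-10: P1@Q0 runs 3, rem=2, I/O yield, promote→Q0. Q0=[P2,P3,P1] Q1=[] Q2=[]
t=10-11: P2@Q0 runs 1, rem=11, I/O yield, promote→Q0. Q0=[P3,P1,P2] Q1=[] Q2=[]
t=11-13: P3@Q0 runs 2, rem=0, completes. Q0=[P1,P2] Q1=[] Q2=[]
t=13-15: P1@Q0 runs 2, rem=0, completes. Q0=[P2] Q1=[] Q2=[]
t=15-16: P2@Q0 runs 1, rem=10, I/O yield, promote→Q0. Q0=[P2] Q1=[] Q2=[]
t=16-17: P2@Q0 runs 1, rem=9, I/O yield, promote→Q0. Q0=[P2] Q1=[] Q2=[]
t=17-18: P2@Q0 runs 1, rem=8, I/O yield, promote→Q0. Q0=[P2] Q1=[] Q2=[]
t=18-19: P2@Q0 runs 1, rem=7, I/O yield, promote→Q0. Q0=[P2] Q1=[] Q2=[]
t=19-20: P2@Q0 runs 1, rem=6, I/O yield, promote→Q0. Q0=[P2] Q1=[] Q2=[]
t=20-21: P2@Q0 runs 1, rem=5, I/O yield, promote→Q0. Q0=[P2] Q1=[] Q2=[]
t=21-22: P2@Q0 runs 1, rem=4, I/O yield, promote→Q0. Q0=[P2] Q1=[] Q2=[]
t=22-23: P2@Q0 runs 1, rem=3, I/O yield, promote→Q0. Q0=[P2] Q1=[] Q2=[]
t=23-24: P2@Q0 runs 1, rem=2, I/O yield, promote→Q0. Q0=[P2] Q1=[] Q2=[]
t=24-25: P2@Q0 runs 1, rem=1, I/O yield, promote→Q0. Q0=[P2] Q1=[] Q2=[]
t=25-26: P2@Q0 runs 1, rem=0, completes. Q0=[] Q1=[] Q2=[]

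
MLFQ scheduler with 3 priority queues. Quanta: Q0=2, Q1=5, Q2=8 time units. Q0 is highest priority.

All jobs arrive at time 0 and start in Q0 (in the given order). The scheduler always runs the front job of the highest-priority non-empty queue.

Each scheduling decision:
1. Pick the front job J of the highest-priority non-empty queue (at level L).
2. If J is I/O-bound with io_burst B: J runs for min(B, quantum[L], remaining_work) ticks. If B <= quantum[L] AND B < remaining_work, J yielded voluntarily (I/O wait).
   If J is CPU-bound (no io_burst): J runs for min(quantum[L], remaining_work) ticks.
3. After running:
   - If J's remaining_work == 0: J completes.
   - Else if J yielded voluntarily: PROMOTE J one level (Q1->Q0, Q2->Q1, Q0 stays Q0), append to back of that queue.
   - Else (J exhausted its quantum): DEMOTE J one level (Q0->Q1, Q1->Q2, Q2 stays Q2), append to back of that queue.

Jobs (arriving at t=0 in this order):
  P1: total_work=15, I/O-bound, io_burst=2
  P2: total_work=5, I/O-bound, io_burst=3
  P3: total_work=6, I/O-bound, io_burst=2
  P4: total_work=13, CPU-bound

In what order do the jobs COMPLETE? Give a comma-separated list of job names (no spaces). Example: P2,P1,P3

Answer: P3,P1,P2,P4

Derivation:
t=0-2: P1@Q0 runs 2, rem=13, I/O yield, promote→Q0. Q0=[P2,P3,P4,P1] Q1=[] Q2=[]
t=2-4: P2@Q0 runs 2, rem=3, quantum used, demote→Q1. Q0=[P3,P4,P1] Q1=[P2] Q2=[]
t=4-6: P3@Q0 runs 2, rem=4, I/O yield, promote→Q0. Q0=[P4,P1,P3] Q1=[P2] Q2=[]
t=6-8: P4@Q0 runs 2, rem=11, quantum used, demote→Q1. Q0=[P1,P3] Q1=[P2,P4] Q2=[]
t=8-10: P1@Q0 runs 2, rem=11, I/O yield, promote→Q0. Q0=[P3,P1] Q1=[P2,P4] Q2=[]
t=10-12: P3@Q0 runs 2, rem=2, I/O yield, promote→Q0. Q0=[P1,P3] Q1=[P2,P4] Q2=[]
t=12-14: P1@Q0 runs 2, rem=9, I/O yield, promote→Q0. Q0=[P3,P1] Q1=[P2,P4] Q2=[]
t=14-16: P3@Q0 runs 2, rem=0, completes. Q0=[P1] Q1=[P2,P4] Q2=[]
t=16-18: P1@Q0 runs 2, rem=7, I/O yield, promote→Q0. Q0=[P1] Q1=[P2,P4] Q2=[]
t=18-20: P1@Q0 runs 2, rem=5, I/O yield, promote→Q0. Q0=[P1] Q1=[P2,P4] Q2=[]
t=20-22: P1@Q0 runs 2, rem=3, I/O yield, promote→Q0. Q0=[P1] Q1=[P2,P4] Q2=[]
t=22-24: P1@Q0 runs 2, rem=1, I/O yield, promote→Q0. Q0=[P1] Q1=[P2,P4] Q2=[]
t=24-25: P1@Q0 runs 1, rem=0, completes. Q0=[] Q1=[P2,P4] Q2=[]
t=25-28: P2@Q1 runs 3, rem=0, completes. Q0=[] Q1=[P4] Q2=[]
t=28-33: P4@Q1 runs 5, rem=6, quantum used, demote→Q2. Q0=[] Q1=[] Q2=[P4]
t=33-39: P4@Q2 runs 6, rem=0, completes. Q0=[] Q1=[] Q2=[]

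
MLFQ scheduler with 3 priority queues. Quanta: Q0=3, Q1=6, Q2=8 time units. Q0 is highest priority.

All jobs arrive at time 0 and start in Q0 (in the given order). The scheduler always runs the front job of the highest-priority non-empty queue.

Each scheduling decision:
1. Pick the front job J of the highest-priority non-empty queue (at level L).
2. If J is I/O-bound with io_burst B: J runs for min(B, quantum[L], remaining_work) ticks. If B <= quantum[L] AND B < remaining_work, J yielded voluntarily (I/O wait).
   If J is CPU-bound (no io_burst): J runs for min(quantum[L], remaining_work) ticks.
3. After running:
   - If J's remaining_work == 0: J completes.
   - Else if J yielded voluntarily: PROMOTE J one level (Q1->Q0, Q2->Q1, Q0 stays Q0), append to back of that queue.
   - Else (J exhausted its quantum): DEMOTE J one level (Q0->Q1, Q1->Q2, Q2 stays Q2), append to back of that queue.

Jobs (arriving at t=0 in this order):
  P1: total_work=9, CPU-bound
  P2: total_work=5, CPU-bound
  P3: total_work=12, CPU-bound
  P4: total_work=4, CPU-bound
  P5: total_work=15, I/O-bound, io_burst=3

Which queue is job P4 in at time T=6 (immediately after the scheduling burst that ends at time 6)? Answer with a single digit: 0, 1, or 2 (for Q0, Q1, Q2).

t=0-3: P1@Q0 runs 3, rem=6, quantum used, demote→Q1. Q0=[P2,P3,P4,P5] Q1=[P1] Q2=[]
t=3-6: P2@Q0 runs 3, rem=2, quantum used, demote→Q1. Q0=[P3,P4,P5] Q1=[P1,P2] Q2=[]
t=6-9: P3@Q0 runs 3, rem=9, quantum used, demote→Q1. Q0=[P4,P5] Q1=[P1,P2,P3] Q2=[]
t=9-12: P4@Q0 runs 3, rem=1, quantum used, demote→Q1. Q0=[P5] Q1=[P1,P2,P3,P4] Q2=[]
t=12-15: P5@Q0 runs 3, rem=12, I/O yield, promote→Q0. Q0=[P5] Q1=[P1,P2,P3,P4] Q2=[]
t=15-18: P5@Q0 runs 3, rem=9, I/O yield, promote→Q0. Q0=[P5] Q1=[P1,P2,P3,P4] Q2=[]
t=18-21: P5@Q0 runs 3, rem=6, I/O yield, promote→Q0. Q0=[P5] Q1=[P1,P2,P3,P4] Q2=[]
t=21-24: P5@Q0 runs 3, rem=3, I/O yield, promote→Q0. Q0=[P5] Q1=[P1,P2,P3,P4] Q2=[]
t=24-27: P5@Q0 runs 3, rem=0, completes. Q0=[] Q1=[P1,P2,P3,P4] Q2=[]
t=27-33: P1@Q1 runs 6, rem=0, completes. Q0=[] Q1=[P2,P3,P4] Q2=[]
t=33-35: P2@Q1 runs 2, rem=0, completes. Q0=[] Q1=[P3,P4] Q2=[]
t=35-41: P3@Q1 runs 6, rem=3, quantum used, demote→Q2. Q0=[] Q1=[P4] Q2=[P3]
t=41-42: P4@Q1 runs 1, rem=0, completes. Q0=[] Q1=[] Q2=[P3]
t=42-45: P3@Q2 runs 3, rem=0, completes. Q0=[] Q1=[] Q2=[]

Answer: 0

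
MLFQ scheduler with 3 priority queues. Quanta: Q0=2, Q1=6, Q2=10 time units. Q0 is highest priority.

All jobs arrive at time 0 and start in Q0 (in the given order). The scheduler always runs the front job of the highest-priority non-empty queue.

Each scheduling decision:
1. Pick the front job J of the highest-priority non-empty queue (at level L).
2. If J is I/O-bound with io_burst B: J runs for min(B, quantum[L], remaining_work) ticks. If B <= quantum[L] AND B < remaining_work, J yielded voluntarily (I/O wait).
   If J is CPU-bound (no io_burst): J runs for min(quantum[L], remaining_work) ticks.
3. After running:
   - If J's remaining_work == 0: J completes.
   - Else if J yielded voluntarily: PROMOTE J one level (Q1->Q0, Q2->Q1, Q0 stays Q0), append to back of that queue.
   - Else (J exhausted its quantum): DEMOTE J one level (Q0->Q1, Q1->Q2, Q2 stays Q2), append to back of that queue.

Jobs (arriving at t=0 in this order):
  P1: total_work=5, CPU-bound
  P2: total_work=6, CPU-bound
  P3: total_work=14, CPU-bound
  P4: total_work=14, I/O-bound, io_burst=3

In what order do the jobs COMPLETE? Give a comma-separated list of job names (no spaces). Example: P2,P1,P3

t=0-2: P1@Q0 runs 2, rem=3, quantum used, demote→Q1. Q0=[P2,P3,P4] Q1=[P1] Q2=[]
t=2-4: P2@Q0 runs 2, rem=4, quantum used, demote→Q1. Q0=[P3,P4] Q1=[P1,P2] Q2=[]
t=4-6: P3@Q0 runs 2, rem=12, quantum used, demote→Q1. Q0=[P4] Q1=[P1,P2,P3] Q2=[]
t=6-8: P4@Q0 runs 2, rem=12, quantum used, demote→Q1. Q0=[] Q1=[P1,P2,P3,P4] Q2=[]
t=8-11: P1@Q1 runs 3, rem=0, completes. Q0=[] Q1=[P2,P3,P4] Q2=[]
t=11-15: P2@Q1 runs 4, rem=0, completes. Q0=[] Q1=[P3,P4] Q2=[]
t=15-21: P3@Q1 runs 6, rem=6, quantum used, demote→Q2. Q0=[] Q1=[P4] Q2=[P3]
t=21-24: P4@Q1 runs 3, rem=9, I/O yield, promote→Q0. Q0=[P4] Q1=[] Q2=[P3]
t=24-26: P4@Q0 runs 2, rem=7, quantum used, demote→Q1. Q0=[] Q1=[P4] Q2=[P3]
t=26-29: P4@Q1 runs 3, rem=4, I/O yield, promote→Q0. Q0=[P4] Q1=[] Q2=[P3]
t=29-31: P4@Q0 runs 2, rem=2, quantum used, demote→Q1. Q0=[] Q1=[P4] Q2=[P3]
t=31-33: P4@Q1 runs 2, rem=0, completes. Q0=[] Q1=[] Q2=[P3]
t=33-39: P3@Q2 runs 6, rem=0, completes. Q0=[] Q1=[] Q2=[]

Answer: P1,P2,P4,P3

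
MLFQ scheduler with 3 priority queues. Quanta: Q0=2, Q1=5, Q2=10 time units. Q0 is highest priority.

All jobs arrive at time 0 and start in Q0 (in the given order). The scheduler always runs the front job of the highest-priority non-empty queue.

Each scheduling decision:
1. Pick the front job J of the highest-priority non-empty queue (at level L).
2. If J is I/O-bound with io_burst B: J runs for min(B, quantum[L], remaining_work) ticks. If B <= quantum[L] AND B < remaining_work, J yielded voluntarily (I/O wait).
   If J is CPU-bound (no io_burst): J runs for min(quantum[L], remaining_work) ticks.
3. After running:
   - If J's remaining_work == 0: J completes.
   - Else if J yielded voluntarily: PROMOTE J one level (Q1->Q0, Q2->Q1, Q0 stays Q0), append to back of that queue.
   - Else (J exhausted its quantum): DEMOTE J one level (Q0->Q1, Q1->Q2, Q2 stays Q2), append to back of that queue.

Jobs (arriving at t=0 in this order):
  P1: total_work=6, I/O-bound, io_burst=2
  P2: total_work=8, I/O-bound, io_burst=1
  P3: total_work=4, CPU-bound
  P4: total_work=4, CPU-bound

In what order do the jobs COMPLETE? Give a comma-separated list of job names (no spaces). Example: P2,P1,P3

t=0-2: P1@Q0 runs 2, rem=4, I/O yield, promote→Q0. Q0=[P2,P3,P4,P1] Q1=[] Q2=[]
t=2-3: P2@Q0 runs 1, rem=7, I/O yield, promote→Q0. Q0=[P3,P4,P1,P2] Q1=[] Q2=[]
t=3-5: P3@Q0 runs 2, rem=2, quantum used, demote→Q1. Q0=[P4,P1,P2] Q1=[P3] Q2=[]
t=5-7: P4@Q0 runs 2, rem=2, quantum used, demote→Q1. Q0=[P1,P2] Q1=[P3,P4] Q2=[]
t=7-9: P1@Q0 runs 2, rem=2, I/O yield, promote→Q0. Q0=[P2,P1] Q1=[P3,P4] Q2=[]
t=9-10: P2@Q0 runs 1, rem=6, I/O yield, promote→Q0. Q0=[P1,P2] Q1=[P3,P4] Q2=[]
t=10-12: P1@Q0 runs 2, rem=0, completes. Q0=[P2] Q1=[P3,P4] Q2=[]
t=12-13: P2@Q0 runs 1, rem=5, I/O yield, promote→Q0. Q0=[P2] Q1=[P3,P4] Q2=[]
t=13-14: P2@Q0 runs 1, rem=4, I/O yield, promote→Q0. Q0=[P2] Q1=[P3,P4] Q2=[]
t=14-15: P2@Q0 runs 1, rem=3, I/O yield, promote→Q0. Q0=[P2] Q1=[P3,P4] Q2=[]
t=15-16: P2@Q0 runs 1, rem=2, I/O yield, promote→Q0. Q0=[P2] Q1=[P3,P4] Q2=[]
t=16-17: P2@Q0 runs 1, rem=1, I/O yield, promote→Q0. Q0=[P2] Q1=[P3,P4] Q2=[]
t=17-18: P2@Q0 runs 1, rem=0, completes. Q0=[] Q1=[P3,P4] Q2=[]
t=18-20: P3@Q1 runs 2, rem=0, completes. Q0=[] Q1=[P4] Q2=[]
t=20-22: P4@Q1 runs 2, rem=0, completes. Q0=[] Q1=[] Q2=[]

Answer: P1,P2,P3,P4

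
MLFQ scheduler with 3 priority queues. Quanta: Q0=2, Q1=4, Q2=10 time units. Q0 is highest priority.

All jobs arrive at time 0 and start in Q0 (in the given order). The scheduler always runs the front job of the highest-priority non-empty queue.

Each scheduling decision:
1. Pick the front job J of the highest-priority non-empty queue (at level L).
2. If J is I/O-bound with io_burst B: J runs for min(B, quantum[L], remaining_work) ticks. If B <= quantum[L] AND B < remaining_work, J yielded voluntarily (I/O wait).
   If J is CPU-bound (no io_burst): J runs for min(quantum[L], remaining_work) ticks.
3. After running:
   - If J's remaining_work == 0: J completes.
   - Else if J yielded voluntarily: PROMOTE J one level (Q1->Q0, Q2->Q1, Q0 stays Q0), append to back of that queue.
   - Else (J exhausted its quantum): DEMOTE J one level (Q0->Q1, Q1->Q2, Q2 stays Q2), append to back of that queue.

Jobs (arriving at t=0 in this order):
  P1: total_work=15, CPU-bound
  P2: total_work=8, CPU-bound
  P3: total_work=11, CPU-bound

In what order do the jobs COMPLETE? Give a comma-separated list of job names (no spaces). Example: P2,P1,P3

t=0-2: P1@Q0 runs 2, rem=13, quantum used, demote→Q1. Q0=[P2,P3] Q1=[P1] Q2=[]
t=2-4: P2@Q0 runs 2, rem=6, quantum used, demote→Q1. Q0=[P3] Q1=[P1,P2] Q2=[]
t=4-6: P3@Q0 runs 2, rem=9, quantum used, demote→Q1. Q0=[] Q1=[P1,P2,P3] Q2=[]
t=6-10: P1@Q1 runs 4, rem=9, quantum used, demote→Q2. Q0=[] Q1=[P2,P3] Q2=[P1]
t=10-14: P2@Q1 runs 4, rem=2, quantum used, demote→Q2. Q0=[] Q1=[P3] Q2=[P1,P2]
t=14-18: P3@Q1 runs 4, rem=5, quantum used, demote→Q2. Q0=[] Q1=[] Q2=[P1,P2,P3]
t=18-27: P1@Q2 runs 9, rem=0, completes. Q0=[] Q1=[] Q2=[P2,P3]
t=27-29: P2@Q2 runs 2, rem=0, completes. Q0=[] Q1=[] Q2=[P3]
t=29-34: P3@Q2 runs 5, rem=0, completes. Q0=[] Q1=[] Q2=[]

Answer: P1,P2,P3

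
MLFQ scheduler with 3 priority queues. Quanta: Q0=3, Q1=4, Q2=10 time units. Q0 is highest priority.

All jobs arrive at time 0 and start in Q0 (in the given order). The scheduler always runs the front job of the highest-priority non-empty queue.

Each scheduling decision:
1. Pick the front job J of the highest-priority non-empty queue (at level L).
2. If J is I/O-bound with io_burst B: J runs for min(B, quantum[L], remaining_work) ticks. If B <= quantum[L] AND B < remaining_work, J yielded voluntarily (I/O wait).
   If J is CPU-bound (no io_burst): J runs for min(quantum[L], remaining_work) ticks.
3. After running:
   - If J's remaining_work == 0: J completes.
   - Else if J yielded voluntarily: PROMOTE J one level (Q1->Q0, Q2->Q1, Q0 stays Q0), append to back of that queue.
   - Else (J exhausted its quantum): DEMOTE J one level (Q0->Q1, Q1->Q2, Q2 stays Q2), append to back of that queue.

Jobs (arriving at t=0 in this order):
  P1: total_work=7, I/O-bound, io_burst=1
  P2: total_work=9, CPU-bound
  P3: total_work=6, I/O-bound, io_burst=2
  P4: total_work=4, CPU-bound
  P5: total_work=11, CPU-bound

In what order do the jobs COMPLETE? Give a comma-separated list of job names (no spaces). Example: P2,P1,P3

t=0-1: P1@Q0 runs 1, rem=6, I/O yield, promote→Q0. Q0=[P2,P3,P4,P5,P1] Q1=[] Q2=[]
t=1-4: P2@Q0 runs 3, rem=6, quantum used, demote→Q1. Q0=[P3,P4,P5,P1] Q1=[P2] Q2=[]
t=4-6: P3@Q0 runs 2, rem=4, I/O yield, promote→Q0. Q0=[P4,P5,P1,P3] Q1=[P2] Q2=[]
t=6-9: P4@Q0 runs 3, rem=1, quantum used, demote→Q1. Q0=[P5,P1,P3] Q1=[P2,P4] Q2=[]
t=9-12: P5@Q0 runs 3, rem=8, quantum used, demote→Q1. Q0=[P1,P3] Q1=[P2,P4,P5] Q2=[]
t=12-13: P1@Q0 runs 1, rem=5, I/O yield, promote→Q0. Q0=[P3,P1] Q1=[P2,P4,P5] Q2=[]
t=13-15: P3@Q0 runs 2, rem=2, I/O yield, promote→Q0. Q0=[P1,P3] Q1=[P2,P4,P5] Q2=[]
t=15-16: P1@Q0 runs 1, rem=4, I/O yield, promote→Q0. Q0=[P3,P1] Q1=[P2,P4,P5] Q2=[]
t=16-18: P3@Q0 runs 2, rem=0, completes. Q0=[P1] Q1=[P2,P4,P5] Q2=[]
t=18-19: P1@Q0 runs 1, rem=3, I/O yield, promote→Q0. Q0=[P1] Q1=[P2,P4,P5] Q2=[]
t=19-20: P1@Q0 runs 1, rem=2, I/O yield, promote→Q0. Q0=[P1] Q1=[P2,P4,P5] Q2=[]
t=20-21: P1@Q0 runs 1, rem=1, I/O yield, promote→Q0. Q0=[P1] Q1=[P2,P4,P5] Q2=[]
t=21-22: P1@Q0 runs 1, rem=0, completes. Q0=[] Q1=[P2,P4,P5] Q2=[]
t=22-26: P2@Q1 runs 4, rem=2, quantum used, demote→Q2. Q0=[] Q1=[P4,P5] Q2=[P2]
t=26-27: P4@Q1 runs 1, rem=0, completes. Q0=[] Q1=[P5] Q2=[P2]
t=27-31: P5@Q1 runs 4, rem=4, quantum used, demote→Q2. Q0=[] Q1=[] Q2=[P2,P5]
t=31-33: P2@Q2 runs 2, rem=0, completes. Q0=[] Q1=[] Q2=[P5]
t=33-37: P5@Q2 runs 4, rem=0, completes. Q0=[] Q1=[] Q2=[]

Answer: P3,P1,P4,P2,P5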